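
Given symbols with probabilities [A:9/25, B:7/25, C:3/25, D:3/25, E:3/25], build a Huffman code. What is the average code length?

Huffman tree construction:
Combine smallest probabilities repeatedly
Resulting codes:
  A: 11 (length 2)
  B: 10 (length 2)
  C: 010 (length 3)
  D: 011 (length 3)
  E: 00 (length 2)
Average length = Σ p(s) × length(s) = 2.2400 bits


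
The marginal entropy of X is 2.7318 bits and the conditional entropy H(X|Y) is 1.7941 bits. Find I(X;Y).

I(X;Y) = H(X) - H(X|Y)
I(X;Y) = 2.7318 - 1.7941 = 0.9377 bits


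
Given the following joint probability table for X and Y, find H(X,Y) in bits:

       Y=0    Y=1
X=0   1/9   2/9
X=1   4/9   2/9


H(X,Y) = -Σ p(x,y) log₂ p(x,y)
  p(0,0)=1/9: -0.1111 × log₂(0.1111) = 0.3522
  p(0,1)=2/9: -0.2222 × log₂(0.2222) = 0.4822
  p(1,0)=4/9: -0.4444 × log₂(0.4444) = 0.5200
  p(1,1)=2/9: -0.2222 × log₂(0.2222) = 0.4822
H(X,Y) = 1.8366 bits


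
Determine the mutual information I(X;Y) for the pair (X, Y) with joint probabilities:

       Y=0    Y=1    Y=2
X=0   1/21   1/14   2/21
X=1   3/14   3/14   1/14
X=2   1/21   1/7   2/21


H(X) = 1.4926, H(Y) = 1.5538, H(X,Y) = 2.9619
I(X;Y) = H(X) + H(Y) - H(X,Y) = 0.0845 bits


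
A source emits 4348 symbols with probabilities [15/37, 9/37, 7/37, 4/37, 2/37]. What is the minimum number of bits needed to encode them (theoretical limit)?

Entropy H = 2.0531 bits/symbol
Minimum bits = H × n = 2.0531 × 4348
= 8926.99 bits


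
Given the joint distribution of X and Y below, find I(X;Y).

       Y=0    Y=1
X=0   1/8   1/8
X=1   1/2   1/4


H(X) = 0.8113, H(Y) = 0.9544, H(X,Y) = 1.7500
I(X;Y) = H(X) + H(Y) - H(X,Y) = 0.0157 bits


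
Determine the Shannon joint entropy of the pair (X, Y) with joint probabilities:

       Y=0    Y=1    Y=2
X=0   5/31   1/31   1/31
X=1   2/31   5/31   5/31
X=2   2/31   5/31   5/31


H(X,Y) = -Σ p(x,y) log₂ p(x,y)
  p(0,0)=5/31: -0.1613 × log₂(0.1613) = 0.4246
  p(0,1)=1/31: -0.0323 × log₂(0.0323) = 0.1598
  p(0,2)=1/31: -0.0323 × log₂(0.0323) = 0.1598
  p(1,0)=2/31: -0.0645 × log₂(0.0645) = 0.2551
  p(1,1)=5/31: -0.1613 × log₂(0.1613) = 0.4246
  p(1,2)=5/31: -0.1613 × log₂(0.1613) = 0.4246
  p(2,0)=2/31: -0.0645 × log₂(0.0645) = 0.2551
  p(2,1)=5/31: -0.1613 × log₂(0.1613) = 0.4246
  p(2,2)=5/31: -0.1613 × log₂(0.1613) = 0.4246
H(X,Y) = 2.9526 bits


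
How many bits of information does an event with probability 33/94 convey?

Information content I(x) = -log₂(p(x))
I = -log₂(33/94) = -log₂(0.3511)
I = 1.5102 bits


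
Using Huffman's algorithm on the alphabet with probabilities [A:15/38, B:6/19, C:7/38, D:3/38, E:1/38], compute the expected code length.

Huffman tree construction:
Combine smallest probabilities repeatedly
Resulting codes:
  A: 0 (length 1)
  B: 11 (length 2)
  C: 101 (length 3)
  D: 1001 (length 4)
  E: 1000 (length 4)
Average length = Σ p(s) × length(s) = 2.0000 bits


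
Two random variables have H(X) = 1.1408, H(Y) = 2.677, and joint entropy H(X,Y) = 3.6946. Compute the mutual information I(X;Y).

I(X;Y) = H(X) + H(Y) - H(X,Y)
I(X;Y) = 1.1408 + 2.677 - 3.6946 = 0.1232 bits


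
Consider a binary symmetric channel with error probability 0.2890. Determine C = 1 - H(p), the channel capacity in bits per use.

For BSC with error probability p:
C = 1 - H(p) where H(p) is binary entropy
H(0.2890) = -0.2890 × log₂(0.2890) - 0.7110 × log₂(0.7110)
H(p) = 0.8674
C = 1 - 0.8674 = 0.1326 bits/use


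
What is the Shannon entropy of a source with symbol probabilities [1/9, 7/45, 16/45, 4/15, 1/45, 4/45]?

H(X) = -Σ p(x) log₂ p(x)
  -1/9 × log₂(1/9) = 0.3522
  -7/45 × log₂(7/45) = 0.4176
  -16/45 × log₂(16/45) = 0.5304
  -4/15 × log₂(4/15) = 0.5085
  -1/45 × log₂(1/45) = 0.1220
  -4/45 × log₂(4/45) = 0.3104
H(X) = 2.2412 bits


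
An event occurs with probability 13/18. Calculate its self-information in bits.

Information content I(x) = -log₂(p(x))
I = -log₂(13/18) = -log₂(0.7222)
I = 0.4695 bits


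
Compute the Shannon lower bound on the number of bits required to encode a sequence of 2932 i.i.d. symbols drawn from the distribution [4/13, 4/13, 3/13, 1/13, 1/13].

Entropy H = 2.1039 bits/symbol
Minimum bits = H × n = 2.1039 × 2932
= 6168.66 bits


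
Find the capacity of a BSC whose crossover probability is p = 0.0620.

For BSC with error probability p:
C = 1 - H(p) where H(p) is binary entropy
H(0.0620) = -0.0620 × log₂(0.0620) - 0.9380 × log₂(0.9380)
H(p) = 0.3353
C = 1 - 0.3353 = 0.6647 bits/use


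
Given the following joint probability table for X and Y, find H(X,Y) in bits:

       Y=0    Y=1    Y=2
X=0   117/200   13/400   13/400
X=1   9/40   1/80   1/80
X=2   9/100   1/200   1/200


H(X,Y) = -Σ p(x,y) log₂ p(x,y)
  p(0,0)=117/200: -0.5850 × log₂(0.5850) = 0.4525
  p(0,1)=13/400: -0.0325 × log₂(0.0325) = 0.1607
  p(0,2)=13/400: -0.0325 × log₂(0.0325) = 0.1607
  p(1,0)=9/40: -0.2250 × log₂(0.2250) = 0.4842
  p(1,1)=1/80: -0.0125 × log₂(0.0125) = 0.0790
  p(1,2)=1/80: -0.0125 × log₂(0.0125) = 0.0790
  p(2,0)=9/100: -0.0900 × log₂(0.0900) = 0.3127
  p(2,1)=1/200: -0.0050 × log₂(0.0050) = 0.0382
  p(2,2)=1/200: -0.0050 × log₂(0.0050) = 0.0382
H(X,Y) = 1.8052 bits


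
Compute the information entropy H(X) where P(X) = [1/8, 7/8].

H(X) = -Σ p(x) log₂ p(x)
  -1/8 × log₂(1/8) = 0.3750
  -7/8 × log₂(7/8) = 0.1686
H(X) = 0.5436 bits


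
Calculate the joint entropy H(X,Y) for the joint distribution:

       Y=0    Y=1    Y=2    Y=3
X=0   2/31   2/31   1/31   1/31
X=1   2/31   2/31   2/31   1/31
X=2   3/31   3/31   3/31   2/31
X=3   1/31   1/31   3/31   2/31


H(X,Y) = -Σ p(x,y) log₂ p(x,y)
  p(0,0)=2/31: -0.0645 × log₂(0.0645) = 0.2551
  p(0,1)=2/31: -0.0645 × log₂(0.0645) = 0.2551
  p(0,2)=1/31: -0.0323 × log₂(0.0323) = 0.1598
  p(0,3)=1/31: -0.0323 × log₂(0.0323) = 0.1598
  p(1,0)=2/31: -0.0645 × log₂(0.0645) = 0.2551
  p(1,1)=2/31: -0.0645 × log₂(0.0645) = 0.2551
  p(1,2)=2/31: -0.0645 × log₂(0.0645) = 0.2551
  p(1,3)=1/31: -0.0323 × log₂(0.0323) = 0.1598
  p(2,0)=3/31: -0.0968 × log₂(0.0968) = 0.3261
  p(2,1)=3/31: -0.0968 × log₂(0.0968) = 0.3261
  p(2,2)=3/31: -0.0968 × log₂(0.0968) = 0.3261
  p(2,3)=2/31: -0.0645 × log₂(0.0645) = 0.2551
  p(3,0)=1/31: -0.0323 × log₂(0.0323) = 0.1598
  p(3,1)=1/31: -0.0323 × log₂(0.0323) = 0.1598
  p(3,2)=3/31: -0.0968 × log₂(0.0968) = 0.3261
  p(3,3)=2/31: -0.0645 × log₂(0.0645) = 0.2551
H(X,Y) = 3.8890 bits


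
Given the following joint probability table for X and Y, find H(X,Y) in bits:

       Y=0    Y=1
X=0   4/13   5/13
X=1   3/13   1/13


H(X,Y) = -Σ p(x,y) log₂ p(x,y)
  p(0,0)=4/13: -0.3077 × log₂(0.3077) = 0.5232
  p(0,1)=5/13: -0.3846 × log₂(0.3846) = 0.5302
  p(1,0)=3/13: -0.2308 × log₂(0.2308) = 0.4882
  p(1,1)=1/13: -0.0769 × log₂(0.0769) = 0.2846
H(X,Y) = 1.8262 bits


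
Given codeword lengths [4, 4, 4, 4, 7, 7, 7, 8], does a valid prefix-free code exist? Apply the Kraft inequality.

Kraft inequality: Σ 2^(-l_i) ≤ 1 for prefix-free code
Calculating: 2^(-4) + 2^(-4) + 2^(-4) + 2^(-4) + 2^(-7) + 2^(-7) + 2^(-7) + 2^(-8)
= 0.0625 + 0.0625 + 0.0625 + 0.0625 + 0.0078125 + 0.0078125 + 0.0078125 + 0.00390625
= 0.2773
Since 0.2773 ≤ 1, prefix-free code exists


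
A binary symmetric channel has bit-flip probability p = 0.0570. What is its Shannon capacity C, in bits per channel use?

For BSC with error probability p:
C = 1 - H(p) where H(p) is binary entropy
H(0.0570) = -0.0570 × log₂(0.0570) - 0.9430 × log₂(0.9430)
H(p) = 0.3154
C = 1 - 0.3154 = 0.6846 bits/use


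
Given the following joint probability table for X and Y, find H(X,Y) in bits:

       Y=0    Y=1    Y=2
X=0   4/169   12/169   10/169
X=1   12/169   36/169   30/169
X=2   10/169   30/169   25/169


H(X,Y) = -Σ p(x,y) log₂ p(x,y)
  p(0,0)=4/169: -0.0237 × log₂(0.0237) = 0.1278
  p(0,1)=12/169: -0.0710 × log₂(0.0710) = 0.2710
  p(0,2)=10/169: -0.0592 × log₂(0.0592) = 0.2414
  p(1,0)=12/169: -0.0710 × log₂(0.0710) = 0.2710
  p(1,1)=36/169: -0.2130 × log₂(0.2130) = 0.4752
  p(1,2)=30/169: -0.1775 × log₂(0.1775) = 0.4427
  p(2,0)=10/169: -0.0592 × log₂(0.0592) = 0.2414
  p(2,1)=30/169: -0.1775 × log₂(0.1775) = 0.4427
  p(2,2)=25/169: -0.1479 × log₂(0.1479) = 0.4078
H(X,Y) = 2.9210 bits


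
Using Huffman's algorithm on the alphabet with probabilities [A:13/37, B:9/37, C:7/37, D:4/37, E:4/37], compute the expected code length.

Huffman tree construction:
Combine smallest probabilities repeatedly
Resulting codes:
  A: 11 (length 2)
  B: 10 (length 2)
  C: 00 (length 2)
  D: 010 (length 3)
  E: 011 (length 3)
Average length = Σ p(s) × length(s) = 2.2162 bits


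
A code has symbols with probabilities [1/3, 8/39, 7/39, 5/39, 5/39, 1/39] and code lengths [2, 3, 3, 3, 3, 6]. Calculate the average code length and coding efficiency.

Average length L = Σ p_i × l_i = 2.7436 bits
Entropy H = 2.3373 bits
Efficiency η = H/L × 100% = 85.19%


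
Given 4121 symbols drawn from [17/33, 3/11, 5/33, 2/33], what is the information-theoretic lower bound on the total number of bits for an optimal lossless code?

Entropy H = 1.6618 bits/symbol
Minimum bits = H × n = 1.6618 × 4121
= 6848.25 bits


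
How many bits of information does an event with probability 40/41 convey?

Information content I(x) = -log₂(p(x))
I = -log₂(40/41) = -log₂(0.9756)
I = 0.0356 bits


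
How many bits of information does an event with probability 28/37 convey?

Information content I(x) = -log₂(p(x))
I = -log₂(28/37) = -log₂(0.7568)
I = 0.4021 bits


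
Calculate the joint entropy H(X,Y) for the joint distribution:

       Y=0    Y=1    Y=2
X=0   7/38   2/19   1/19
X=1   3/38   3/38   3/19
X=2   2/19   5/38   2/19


H(X,Y) = -Σ p(x,y) log₂ p(x,y)
  p(0,0)=7/38: -0.1842 × log₂(0.1842) = 0.4496
  p(0,1)=2/19: -0.1053 × log₂(0.1053) = 0.3419
  p(0,2)=1/19: -0.0526 × log₂(0.0526) = 0.2236
  p(1,0)=3/38: -0.0789 × log₂(0.0789) = 0.2892
  p(1,1)=3/38: -0.0789 × log₂(0.0789) = 0.2892
  p(1,2)=3/19: -0.1579 × log₂(0.1579) = 0.4205
  p(2,0)=2/19: -0.1053 × log₂(0.1053) = 0.3419
  p(2,1)=5/38: -0.1316 × log₂(0.1316) = 0.3850
  p(2,2)=2/19: -0.1053 × log₂(0.1053) = 0.3419
H(X,Y) = 3.0826 bits


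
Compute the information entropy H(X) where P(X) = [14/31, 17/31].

H(X) = -Σ p(x) log₂ p(x)
  -14/31 × log₂(14/31) = 0.5179
  -17/31 × log₂(17/31) = 0.4753
H(X) = 0.9932 bits


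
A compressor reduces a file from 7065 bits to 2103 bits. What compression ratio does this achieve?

Compression ratio = Original / Compressed
= 7065 / 2103 = 3.36:1


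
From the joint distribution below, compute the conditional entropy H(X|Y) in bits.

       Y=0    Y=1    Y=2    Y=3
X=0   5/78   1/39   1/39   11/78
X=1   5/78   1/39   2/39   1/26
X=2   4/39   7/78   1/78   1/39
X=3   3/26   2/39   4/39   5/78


H(X|Y) = Σ_y p(y) H(X|Y=y)
  p(Y=0) = 9/26, H(X|Y=0) = 1.9494
  p(Y=1) = 5/26, H(X|Y=1) = 1.7968
  p(Y=2) = 5/26, H(X|Y=2) = 1.6402
  p(Y=3) = 7/26, H(X|Y=3) = 1.7057
H(X|Y) = 0.3462×1.9494 + 0.1923×1.7968 + 0.1923×1.6402 + 0.2692×1.7057 = 1.7950 bits


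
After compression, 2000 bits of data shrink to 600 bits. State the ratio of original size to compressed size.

Compression ratio = Original / Compressed
= 2000 / 600 = 3.33:1


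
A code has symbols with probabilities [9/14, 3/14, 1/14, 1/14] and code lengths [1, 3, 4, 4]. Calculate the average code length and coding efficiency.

Average length L = Σ p_i × l_i = 1.8571 bits
Entropy H = 1.4299 bits
Efficiency η = H/L × 100% = 77.00%


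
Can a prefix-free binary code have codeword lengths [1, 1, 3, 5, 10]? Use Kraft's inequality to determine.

Kraft inequality: Σ 2^(-l_i) ≤ 1 for prefix-free code
Calculating: 2^(-1) + 2^(-1) + 2^(-3) + 2^(-5) + 2^(-10)
= 0.5 + 0.5 + 0.125 + 0.03125 + 0.0009765625
= 1.1572
Since 1.1572 > 1, prefix-free code does not exist


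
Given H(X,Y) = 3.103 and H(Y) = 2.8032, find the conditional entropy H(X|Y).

Chain rule: H(X,Y) = H(X|Y) + H(Y)
H(X|Y) = H(X,Y) - H(Y) = 3.103 - 2.8032 = 0.2998 bits


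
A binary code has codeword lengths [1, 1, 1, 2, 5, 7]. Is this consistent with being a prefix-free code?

Kraft inequality: Σ 2^(-l_i) ≤ 1 for prefix-free code
Calculating: 2^(-1) + 2^(-1) + 2^(-1) + 2^(-2) + 2^(-5) + 2^(-7)
= 0.5 + 0.5 + 0.5 + 0.25 + 0.03125 + 0.0078125
= 1.7891
Since 1.7891 > 1, prefix-free code does not exist


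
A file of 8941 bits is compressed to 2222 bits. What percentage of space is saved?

Space savings = (1 - Compressed/Original) × 100%
= (1 - 2222/8941) × 100%
= 75.15%


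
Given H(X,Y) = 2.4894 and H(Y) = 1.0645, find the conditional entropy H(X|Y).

Chain rule: H(X,Y) = H(X|Y) + H(Y)
H(X|Y) = H(X,Y) - H(Y) = 2.4894 - 1.0645 = 1.4249 bits


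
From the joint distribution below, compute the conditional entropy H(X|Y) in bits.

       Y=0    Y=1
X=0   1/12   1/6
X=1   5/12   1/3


H(X|Y) = Σ_y p(y) H(X|Y=y)
  p(Y=0) = 1/2, H(X|Y=0) = 0.6500
  p(Y=1) = 1/2, H(X|Y=1) = 0.9183
H(X|Y) = 0.5000×0.6500 + 0.5000×0.9183 = 0.7842 bits


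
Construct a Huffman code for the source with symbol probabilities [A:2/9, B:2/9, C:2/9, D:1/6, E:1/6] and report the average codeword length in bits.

Huffman tree construction:
Combine smallest probabilities repeatedly
Resulting codes:
  A: 00 (length 2)
  B: 01 (length 2)
  C: 10 (length 2)
  D: 110 (length 3)
  E: 111 (length 3)
Average length = Σ p(s) × length(s) = 2.3333 bits


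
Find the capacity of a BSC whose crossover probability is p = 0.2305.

For BSC with error probability p:
C = 1 - H(p) where H(p) is binary entropy
H(0.2305) = -0.2305 × log₂(0.2305) - 0.7695 × log₂(0.7695)
H(p) = 0.7789
C = 1 - 0.7789 = 0.2211 bits/use


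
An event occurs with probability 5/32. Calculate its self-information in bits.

Information content I(x) = -log₂(p(x))
I = -log₂(5/32) = -log₂(0.1562)
I = 2.6781 bits


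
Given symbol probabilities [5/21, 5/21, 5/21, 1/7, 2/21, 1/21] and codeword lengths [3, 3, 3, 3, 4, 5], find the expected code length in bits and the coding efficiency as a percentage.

Average length L = Σ p_i × l_i = 3.1905 bits
Entropy H = 2.4121 bits
Efficiency η = H/L × 100% = 75.60%


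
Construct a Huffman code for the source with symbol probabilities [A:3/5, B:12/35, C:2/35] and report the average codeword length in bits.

Huffman tree construction:
Combine smallest probabilities repeatedly
Resulting codes:
  A: 1 (length 1)
  B: 01 (length 2)
  C: 00 (length 2)
Average length = Σ p(s) × length(s) = 1.4000 bits


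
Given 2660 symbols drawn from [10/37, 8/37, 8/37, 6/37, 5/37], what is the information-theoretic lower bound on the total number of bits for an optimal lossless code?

Entropy H = 2.2814 bits/symbol
Minimum bits = H × n = 2.2814 × 2660
= 6068.47 bits


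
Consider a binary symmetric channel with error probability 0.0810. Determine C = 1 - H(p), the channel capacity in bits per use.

For BSC with error probability p:
C = 1 - H(p) where H(p) is binary entropy
H(0.0810) = -0.0810 × log₂(0.0810) - 0.9190 × log₂(0.9190)
H(p) = 0.4057
C = 1 - 0.4057 = 0.5943 bits/use


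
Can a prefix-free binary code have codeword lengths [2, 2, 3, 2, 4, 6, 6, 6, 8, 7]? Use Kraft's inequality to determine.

Kraft inequality: Σ 2^(-l_i) ≤ 1 for prefix-free code
Calculating: 2^(-2) + 2^(-2) + 2^(-3) + 2^(-2) + 2^(-4) + 2^(-6) + 2^(-6) + 2^(-6) + 2^(-8) + 2^(-7)
= 0.25 + 0.25 + 0.125 + 0.25 + 0.0625 + 0.015625 + 0.015625 + 0.015625 + 0.00390625 + 0.0078125
= 0.9961
Since 0.9961 ≤ 1, prefix-free code exists


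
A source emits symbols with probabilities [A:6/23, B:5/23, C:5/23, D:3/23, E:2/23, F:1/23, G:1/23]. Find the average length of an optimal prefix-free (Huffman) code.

Huffman tree construction:
Combine smallest probabilities repeatedly
Resulting codes:
  A: 10 (length 2)
  B: 00 (length 2)
  C: 01 (length 2)
  D: 110 (length 3)
  E: 1110 (length 4)
  F: 11110 (length 5)
  G: 11111 (length 5)
Average length = Σ p(s) × length(s) = 2.5652 bits


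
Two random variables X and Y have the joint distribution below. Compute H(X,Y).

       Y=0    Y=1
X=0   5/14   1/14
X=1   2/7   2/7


H(X,Y) = -Σ p(x,y) log₂ p(x,y)
  p(0,0)=5/14: -0.3571 × log₂(0.3571) = 0.5305
  p(0,1)=1/14: -0.0714 × log₂(0.0714) = 0.2720
  p(1,0)=2/7: -0.2857 × log₂(0.2857) = 0.5164
  p(1,1)=2/7: -0.2857 × log₂(0.2857) = 0.5164
H(X,Y) = 1.8352 bits


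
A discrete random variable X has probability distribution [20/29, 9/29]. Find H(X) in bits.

H(X) = -Σ p(x) log₂ p(x)
  -20/29 × log₂(20/29) = 0.3697
  -9/29 × log₂(9/29) = 0.5239
H(X) = 0.8936 bits


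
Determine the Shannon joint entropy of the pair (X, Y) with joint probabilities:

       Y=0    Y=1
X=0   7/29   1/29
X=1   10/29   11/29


H(X,Y) = -Σ p(x,y) log₂ p(x,y)
  p(0,0)=7/29: -0.2414 × log₂(0.2414) = 0.4950
  p(0,1)=1/29: -0.0345 × log₂(0.0345) = 0.1675
  p(1,0)=10/29: -0.3448 × log₂(0.3448) = 0.5297
  p(1,1)=11/29: -0.3793 × log₂(0.3793) = 0.5305
H(X,Y) = 1.7227 bits


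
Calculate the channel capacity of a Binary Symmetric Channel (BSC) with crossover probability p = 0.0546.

For BSC with error probability p:
C = 1 - H(p) where H(p) is binary entropy
H(0.0546) = -0.0546 × log₂(0.0546) - 0.9454 × log₂(0.9454)
H(p) = 0.3056
C = 1 - 0.3056 = 0.6944 bits/use


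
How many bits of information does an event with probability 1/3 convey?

Information content I(x) = -log₂(p(x))
I = -log₂(1/3) = -log₂(0.3333)
I = 1.5850 bits


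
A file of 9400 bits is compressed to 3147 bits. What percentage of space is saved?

Space savings = (1 - Compressed/Original) × 100%
= (1 - 3147/9400) × 100%
= 66.52%


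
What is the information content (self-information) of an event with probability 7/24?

Information content I(x) = -log₂(p(x))
I = -log₂(7/24) = -log₂(0.2917)
I = 1.7776 bits


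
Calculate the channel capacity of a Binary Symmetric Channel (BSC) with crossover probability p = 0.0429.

For BSC with error probability p:
C = 1 - H(p) where H(p) is binary entropy
H(0.0429) = -0.0429 × log₂(0.0429) - 0.9571 × log₂(0.9571)
H(p) = 0.2554
C = 1 - 0.2554 = 0.7446 bits/use


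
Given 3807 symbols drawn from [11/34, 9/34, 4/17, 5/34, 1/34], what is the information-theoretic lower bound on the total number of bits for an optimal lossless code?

Entropy H = 2.0818 bits/symbol
Minimum bits = H × n = 2.0818 × 3807
= 7925.39 bits


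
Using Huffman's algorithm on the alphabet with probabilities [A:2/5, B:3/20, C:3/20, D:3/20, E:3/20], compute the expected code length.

Huffman tree construction:
Combine smallest probabilities repeatedly
Resulting codes:
  A: 0 (length 1)
  B: 100 (length 3)
  C: 101 (length 3)
  D: 110 (length 3)
  E: 111 (length 3)
Average length = Σ p(s) × length(s) = 2.2000 bits


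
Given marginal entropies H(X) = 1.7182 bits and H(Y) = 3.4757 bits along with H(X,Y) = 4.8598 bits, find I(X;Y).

I(X;Y) = H(X) + H(Y) - H(X,Y)
I(X;Y) = 1.7182 + 3.4757 - 4.8598 = 0.3341 bits


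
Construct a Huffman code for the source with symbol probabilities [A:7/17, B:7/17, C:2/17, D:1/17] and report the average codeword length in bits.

Huffman tree construction:
Combine smallest probabilities repeatedly
Resulting codes:
  A: 11 (length 2)
  B: 0 (length 1)
  C: 101 (length 3)
  D: 100 (length 3)
Average length = Σ p(s) × length(s) = 1.7647 bits


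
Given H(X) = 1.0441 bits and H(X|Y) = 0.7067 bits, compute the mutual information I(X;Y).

I(X;Y) = H(X) - H(X|Y)
I(X;Y) = 1.0441 - 0.7067 = 0.3374 bits


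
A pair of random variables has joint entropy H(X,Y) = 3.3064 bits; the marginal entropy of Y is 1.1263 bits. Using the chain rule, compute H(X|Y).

Chain rule: H(X,Y) = H(X|Y) + H(Y)
H(X|Y) = H(X,Y) - H(Y) = 3.3064 - 1.1263 = 2.1801 bits


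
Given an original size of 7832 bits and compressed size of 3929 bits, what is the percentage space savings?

Space savings = (1 - Compressed/Original) × 100%
= (1 - 3929/7832) × 100%
= 49.83%


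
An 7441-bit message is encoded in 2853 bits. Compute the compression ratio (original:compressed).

Compression ratio = Original / Compressed
= 7441 / 2853 = 2.61:1


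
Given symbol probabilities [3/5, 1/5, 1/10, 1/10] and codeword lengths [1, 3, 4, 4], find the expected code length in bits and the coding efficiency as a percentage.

Average length L = Σ p_i × l_i = 2.0000 bits
Entropy H = 1.5710 bits
Efficiency η = H/L × 100% = 78.55%


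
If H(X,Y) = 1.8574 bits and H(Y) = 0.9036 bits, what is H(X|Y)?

Chain rule: H(X,Y) = H(X|Y) + H(Y)
H(X|Y) = H(X,Y) - H(Y) = 1.8574 - 0.9036 = 0.9538 bits


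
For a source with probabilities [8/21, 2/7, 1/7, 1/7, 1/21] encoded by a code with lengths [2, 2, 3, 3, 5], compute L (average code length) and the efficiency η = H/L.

Average length L = Σ p_i × l_i = 2.4286 bits
Entropy H = 2.0581 bits
Efficiency η = H/L × 100% = 84.74%


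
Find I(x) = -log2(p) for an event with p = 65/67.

Information content I(x) = -log₂(p(x))
I = -log₂(65/67) = -log₂(0.9701)
I = 0.0437 bits


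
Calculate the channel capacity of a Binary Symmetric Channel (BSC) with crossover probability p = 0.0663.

For BSC with error probability p:
C = 1 - H(p) where H(p) is binary entropy
H(0.0663) = -0.0663 × log₂(0.0663) - 0.9337 × log₂(0.9337)
H(p) = 0.3520
C = 1 - 0.3520 = 0.6480 bits/use


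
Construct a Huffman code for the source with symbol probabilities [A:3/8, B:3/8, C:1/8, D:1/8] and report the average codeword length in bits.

Huffman tree construction:
Combine smallest probabilities repeatedly
Resulting codes:
  A: 11 (length 2)
  B: 0 (length 1)
  C: 100 (length 3)
  D: 101 (length 3)
Average length = Σ p(s) × length(s) = 1.8750 bits


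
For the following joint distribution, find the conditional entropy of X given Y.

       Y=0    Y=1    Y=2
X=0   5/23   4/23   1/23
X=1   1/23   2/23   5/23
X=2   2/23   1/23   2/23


H(X|Y) = Σ_y p(y) H(X|Y=y)
  p(Y=0) = 8/23, H(X|Y=0) = 1.2988
  p(Y=1) = 7/23, H(X|Y=1) = 1.3788
  p(Y=2) = 8/23, H(X|Y=2) = 1.2988
H(X|Y) = 0.3478×1.2988 + 0.3043×1.3788 + 0.3478×1.2988 = 1.3231 bits


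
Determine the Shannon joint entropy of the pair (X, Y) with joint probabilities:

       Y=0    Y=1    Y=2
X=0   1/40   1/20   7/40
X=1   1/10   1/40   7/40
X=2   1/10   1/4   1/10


H(X,Y) = -Σ p(x,y) log₂ p(x,y)
  p(0,0)=1/40: -0.0250 × log₂(0.0250) = 0.1330
  p(0,1)=1/20: -0.0500 × log₂(0.0500) = 0.2161
  p(0,2)=7/40: -0.1750 × log₂(0.1750) = 0.4401
  p(1,0)=1/10: -0.1000 × log₂(0.1000) = 0.3322
  p(1,1)=1/40: -0.0250 × log₂(0.0250) = 0.1330
  p(1,2)=7/40: -0.1750 × log₂(0.1750) = 0.4401
  p(2,0)=1/10: -0.1000 × log₂(0.1000) = 0.3322
  p(2,1)=1/4: -0.2500 × log₂(0.2500) = 0.5000
  p(2,2)=1/10: -0.1000 × log₂(0.1000) = 0.3322
H(X,Y) = 2.8589 bits


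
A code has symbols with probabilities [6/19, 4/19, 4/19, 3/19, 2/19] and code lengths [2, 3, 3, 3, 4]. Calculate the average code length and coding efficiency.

Average length L = Σ p_i × l_i = 2.7895 bits
Entropy H = 2.2340 bits
Efficiency η = H/L × 100% = 80.09%


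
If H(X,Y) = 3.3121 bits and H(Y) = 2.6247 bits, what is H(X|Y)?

Chain rule: H(X,Y) = H(X|Y) + H(Y)
H(X|Y) = H(X,Y) - H(Y) = 3.3121 - 2.6247 = 0.6874 bits


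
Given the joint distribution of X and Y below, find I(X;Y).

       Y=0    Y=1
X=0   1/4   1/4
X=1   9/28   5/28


H(X) = 1.0000, H(Y) = 0.9852, H(X,Y) = 1.9701
I(X;Y) = H(X) + H(Y) - H(X,Y) = 0.0151 bits


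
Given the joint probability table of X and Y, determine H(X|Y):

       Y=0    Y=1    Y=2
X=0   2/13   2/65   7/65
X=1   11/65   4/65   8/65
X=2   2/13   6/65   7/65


H(X|Y) = Σ_y p(y) H(X|Y=y)
  p(Y=0) = 31/65, H(X|Y=0) = 1.5835
  p(Y=1) = 12/65, H(X|Y=1) = 1.4591
  p(Y=2) = 22/65, H(X|Y=2) = 1.5820
H(X|Y) = 0.4769×1.5835 + 0.1846×1.4591 + 0.3385×1.5820 = 1.5600 bits


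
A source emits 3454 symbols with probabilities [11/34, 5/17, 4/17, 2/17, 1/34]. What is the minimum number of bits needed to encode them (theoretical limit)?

Entropy H = 2.0500 bits/symbol
Minimum bits = H × n = 2.0500 × 3454
= 7080.77 bits


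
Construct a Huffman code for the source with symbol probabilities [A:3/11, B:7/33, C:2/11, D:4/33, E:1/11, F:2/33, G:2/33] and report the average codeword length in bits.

Huffman tree construction:
Combine smallest probabilities repeatedly
Resulting codes:
  A: 10 (length 2)
  B: 00 (length 2)
  C: 111 (length 3)
  D: 011 (length 3)
  E: 010 (length 3)
  F: 1100 (length 4)
  G: 1101 (length 4)
Average length = Σ p(s) × length(s) = 2.6364 bits


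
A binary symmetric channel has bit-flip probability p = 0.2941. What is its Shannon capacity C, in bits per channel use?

For BSC with error probability p:
C = 1 - H(p) where H(p) is binary entropy
H(0.2941) = -0.2941 × log₂(0.2941) - 0.7059 × log₂(0.7059)
H(p) = 0.8740
C = 1 - 0.8740 = 0.1260 bits/use


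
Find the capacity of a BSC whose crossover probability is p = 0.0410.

For BSC with error probability p:
C = 1 - H(p) where H(p) is binary entropy
H(0.0410) = -0.0410 × log₂(0.0410) - 0.9590 × log₂(0.9590)
H(p) = 0.2469
C = 1 - 0.2469 = 0.7531 bits/use


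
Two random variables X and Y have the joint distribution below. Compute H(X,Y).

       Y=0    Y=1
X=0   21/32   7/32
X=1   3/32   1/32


H(X,Y) = -Σ p(x,y) log₂ p(x,y)
  p(0,0)=21/32: -0.6562 × log₂(0.6562) = 0.3988
  p(0,1)=7/32: -0.2188 × log₂(0.2188) = 0.4796
  p(1,0)=3/32: -0.0938 × log₂(0.0938) = 0.3202
  p(1,1)=1/32: -0.0312 × log₂(0.0312) = 0.1562
H(X,Y) = 1.3548 bits


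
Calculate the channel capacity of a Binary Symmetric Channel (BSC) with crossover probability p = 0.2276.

For BSC with error probability p:
C = 1 - H(p) where H(p) is binary entropy
H(0.2276) = -0.2276 × log₂(0.2276) - 0.7724 × log₂(0.7724)
H(p) = 0.7738
C = 1 - 0.7738 = 0.2262 bits/use


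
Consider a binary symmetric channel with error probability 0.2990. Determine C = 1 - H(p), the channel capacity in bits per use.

For BSC with error probability p:
C = 1 - H(p) where H(p) is binary entropy
H(0.2990) = -0.2990 × log₂(0.2990) - 0.7010 × log₂(0.7010)
H(p) = 0.8801
C = 1 - 0.8801 = 0.1199 bits/use


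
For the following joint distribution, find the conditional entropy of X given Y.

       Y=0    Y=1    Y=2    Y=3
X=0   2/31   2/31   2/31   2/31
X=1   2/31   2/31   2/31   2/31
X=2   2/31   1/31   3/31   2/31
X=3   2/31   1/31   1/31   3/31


H(X|Y) = Σ_y p(y) H(X|Y=y)
  p(Y=0) = 8/31, H(X|Y=0) = 2.0000
  p(Y=1) = 6/31, H(X|Y=1) = 1.9183
  p(Y=2) = 8/31, H(X|Y=2) = 1.9056
  p(Y=3) = 9/31, H(X|Y=3) = 1.9749
H(X|Y) = 0.2581×2.0000 + 0.1935×1.9183 + 0.2581×1.9056 + 0.2903×1.9749 = 1.9526 bits


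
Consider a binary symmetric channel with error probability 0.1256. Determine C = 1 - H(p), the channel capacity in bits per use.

For BSC with error probability p:
C = 1 - H(p) where H(p) is binary entropy
H(0.1256) = -0.1256 × log₂(0.1256) - 0.8744 × log₂(0.8744)
H(p) = 0.5452
C = 1 - 0.5452 = 0.4548 bits/use


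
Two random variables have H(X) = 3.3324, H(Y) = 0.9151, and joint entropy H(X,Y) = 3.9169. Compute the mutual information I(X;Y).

I(X;Y) = H(X) + H(Y) - H(X,Y)
I(X;Y) = 3.3324 + 0.9151 - 3.9169 = 0.3306 bits


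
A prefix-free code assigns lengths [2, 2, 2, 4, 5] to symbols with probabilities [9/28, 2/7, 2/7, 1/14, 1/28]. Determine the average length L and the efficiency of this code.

Average length L = Σ p_i × l_i = 2.2500 bits
Entropy H = 2.0027 bits
Efficiency η = H/L × 100% = 89.01%


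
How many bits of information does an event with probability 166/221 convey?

Information content I(x) = -log₂(p(x))
I = -log₂(166/221) = -log₂(0.7511)
I = 0.4129 bits


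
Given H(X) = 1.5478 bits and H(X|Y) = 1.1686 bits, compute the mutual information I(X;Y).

I(X;Y) = H(X) - H(X|Y)
I(X;Y) = 1.5478 - 1.1686 = 0.3792 bits


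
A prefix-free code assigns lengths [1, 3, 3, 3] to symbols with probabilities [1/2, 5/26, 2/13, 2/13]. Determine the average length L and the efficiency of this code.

Average length L = Σ p_i × l_i = 2.0000 bits
Entropy H = 1.7883 bits
Efficiency η = H/L × 100% = 89.42%


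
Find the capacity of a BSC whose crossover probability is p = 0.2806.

For BSC with error probability p:
C = 1 - H(p) where H(p) is binary entropy
H(0.2806) = -0.2806 × log₂(0.2806) - 0.7194 × log₂(0.7194)
H(p) = 0.8563
C = 1 - 0.8563 = 0.1437 bits/use


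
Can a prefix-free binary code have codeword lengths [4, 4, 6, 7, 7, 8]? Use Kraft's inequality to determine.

Kraft inequality: Σ 2^(-l_i) ≤ 1 for prefix-free code
Calculating: 2^(-4) + 2^(-4) + 2^(-6) + 2^(-7) + 2^(-7) + 2^(-8)
= 0.0625 + 0.0625 + 0.015625 + 0.0078125 + 0.0078125 + 0.00390625
= 0.1602
Since 0.1602 ≤ 1, prefix-free code exists


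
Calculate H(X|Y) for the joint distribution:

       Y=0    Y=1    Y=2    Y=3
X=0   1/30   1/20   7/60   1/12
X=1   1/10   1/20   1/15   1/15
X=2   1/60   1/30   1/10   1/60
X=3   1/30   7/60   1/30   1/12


H(X|Y) = Σ_y p(y) H(X|Y=y)
  p(Y=0) = 11/60, H(X|Y=0) = 1.6858
  p(Y=1) = 1/4, H(X|Y=1) = 1.8295
  p(Y=2) = 19/60, H(X|Y=2) = 1.8710
  p(Y=3) = 1/4, H(X|Y=3) = 1.8256
H(X|Y) = 0.1833×1.6858 + 0.2500×1.8295 + 0.3167×1.8710 + 0.2500×1.8256 = 1.8153 bits


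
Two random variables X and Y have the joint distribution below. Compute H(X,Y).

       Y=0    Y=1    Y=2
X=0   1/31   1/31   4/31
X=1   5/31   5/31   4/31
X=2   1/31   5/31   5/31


H(X,Y) = -Σ p(x,y) log₂ p(x,y)
  p(0,0)=1/31: -0.0323 × log₂(0.0323) = 0.1598
  p(0,1)=1/31: -0.0323 × log₂(0.0323) = 0.1598
  p(0,2)=4/31: -0.1290 × log₂(0.1290) = 0.3812
  p(1,0)=5/31: -0.1613 × log₂(0.1613) = 0.4246
  p(1,1)=5/31: -0.1613 × log₂(0.1613) = 0.4246
  p(1,2)=4/31: -0.1290 × log₂(0.1290) = 0.3812
  p(2,0)=1/31: -0.0323 × log₂(0.0323) = 0.1598
  p(2,1)=5/31: -0.1613 × log₂(0.1613) = 0.4246
  p(2,2)=5/31: -0.1613 × log₂(0.1613) = 0.4246
H(X,Y) = 2.9400 bits


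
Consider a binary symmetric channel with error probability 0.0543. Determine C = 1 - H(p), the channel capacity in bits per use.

For BSC with error probability p:
C = 1 - H(p) where H(p) is binary entropy
H(0.0543) = -0.0543 × log₂(0.0543) - 0.9457 × log₂(0.9457)
H(p) = 0.3044
C = 1 - 0.3044 = 0.6956 bits/use


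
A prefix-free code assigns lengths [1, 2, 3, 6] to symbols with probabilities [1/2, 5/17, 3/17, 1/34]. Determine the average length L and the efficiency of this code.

Average length L = Σ p_i × l_i = 1.7941 bits
Entropy H = 1.6105 bits
Efficiency η = H/L × 100% = 89.77%


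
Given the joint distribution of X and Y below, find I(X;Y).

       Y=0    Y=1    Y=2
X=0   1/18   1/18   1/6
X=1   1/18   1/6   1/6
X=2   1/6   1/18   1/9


H(X) = 1.5715, H(Y) = 1.5466, H(X,Y) = 3.0022
I(X;Y) = H(X) + H(Y) - H(X,Y) = 0.1160 bits


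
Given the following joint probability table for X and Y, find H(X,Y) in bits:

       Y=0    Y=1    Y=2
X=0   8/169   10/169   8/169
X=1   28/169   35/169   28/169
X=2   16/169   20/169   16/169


H(X,Y) = -Σ p(x,y) log₂ p(x,y)
  p(0,0)=8/169: -0.0473 × log₂(0.0473) = 0.2083
  p(0,1)=10/169: -0.0592 × log₂(0.0592) = 0.2414
  p(0,2)=8/169: -0.0473 × log₂(0.0473) = 0.2083
  p(1,0)=28/169: -0.1657 × log₂(0.1657) = 0.4297
  p(1,1)=35/169: -0.2071 × log₂(0.2071) = 0.4704
  p(1,2)=28/169: -0.1657 × log₂(0.1657) = 0.4297
  p(2,0)=16/169: -0.0947 × log₂(0.0947) = 0.3220
  p(2,1)=20/169: -0.1183 × log₂(0.1183) = 0.3644
  p(2,2)=16/169: -0.0947 × log₂(0.0947) = 0.3220
H(X,Y) = 2.9962 bits


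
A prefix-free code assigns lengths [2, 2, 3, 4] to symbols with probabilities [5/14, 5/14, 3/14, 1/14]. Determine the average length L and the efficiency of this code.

Average length L = Σ p_i × l_i = 2.3571 bits
Entropy H = 1.8092 bits
Efficiency η = H/L × 100% = 76.75%


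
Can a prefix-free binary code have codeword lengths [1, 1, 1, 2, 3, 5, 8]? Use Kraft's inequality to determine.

Kraft inequality: Σ 2^(-l_i) ≤ 1 for prefix-free code
Calculating: 2^(-1) + 2^(-1) + 2^(-1) + 2^(-2) + 2^(-3) + 2^(-5) + 2^(-8)
= 0.5 + 0.5 + 0.5 + 0.25 + 0.125 + 0.03125 + 0.00390625
= 1.9102
Since 1.9102 > 1, prefix-free code does not exist


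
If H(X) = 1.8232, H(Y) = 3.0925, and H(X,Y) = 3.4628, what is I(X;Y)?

I(X;Y) = H(X) + H(Y) - H(X,Y)
I(X;Y) = 1.8232 + 3.0925 - 3.4628 = 1.4529 bits


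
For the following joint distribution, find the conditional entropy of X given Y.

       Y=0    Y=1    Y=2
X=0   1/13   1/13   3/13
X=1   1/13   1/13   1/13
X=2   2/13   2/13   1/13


H(X|Y) = Σ_y p(y) H(X|Y=y)
  p(Y=0) = 4/13, H(X|Y=0) = 1.5000
  p(Y=1) = 4/13, H(X|Y=1) = 1.5000
  p(Y=2) = 5/13, H(X|Y=2) = 1.3710
H(X|Y) = 0.3077×1.5000 + 0.3077×1.5000 + 0.3846×1.3710 = 1.4504 bits


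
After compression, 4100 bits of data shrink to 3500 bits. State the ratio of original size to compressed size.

Compression ratio = Original / Compressed
= 4100 / 3500 = 1.17:1


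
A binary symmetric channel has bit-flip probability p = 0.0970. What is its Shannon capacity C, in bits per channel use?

For BSC with error probability p:
C = 1 - H(p) where H(p) is binary entropy
H(0.0970) = -0.0970 × log₂(0.0970) - 0.9030 × log₂(0.9030)
H(p) = 0.4594
C = 1 - 0.4594 = 0.5406 bits/use


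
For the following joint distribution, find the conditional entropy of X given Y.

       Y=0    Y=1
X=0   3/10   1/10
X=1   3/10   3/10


H(X|Y) = Σ_y p(y) H(X|Y=y)
  p(Y=0) = 3/5, H(X|Y=0) = 1.0000
  p(Y=1) = 2/5, H(X|Y=1) = 0.8113
H(X|Y) = 0.6000×1.0000 + 0.4000×0.8113 = 0.9245 bits


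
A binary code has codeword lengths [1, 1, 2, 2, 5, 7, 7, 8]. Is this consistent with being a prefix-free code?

Kraft inequality: Σ 2^(-l_i) ≤ 1 for prefix-free code
Calculating: 2^(-1) + 2^(-1) + 2^(-2) + 2^(-2) + 2^(-5) + 2^(-7) + 2^(-7) + 2^(-8)
= 0.5 + 0.5 + 0.25 + 0.25 + 0.03125 + 0.0078125 + 0.0078125 + 0.00390625
= 1.5508
Since 1.5508 > 1, prefix-free code does not exist


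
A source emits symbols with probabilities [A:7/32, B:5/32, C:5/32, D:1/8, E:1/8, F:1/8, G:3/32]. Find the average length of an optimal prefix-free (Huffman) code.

Huffman tree construction:
Combine smallest probabilities repeatedly
Resulting codes:
  A: 00 (length 2)
  B: 110 (length 3)
  C: 111 (length 3)
  D: 011 (length 3)
  E: 100 (length 3)
  F: 101 (length 3)
  G: 010 (length 3)
Average length = Σ p(s) × length(s) = 2.7812 bits


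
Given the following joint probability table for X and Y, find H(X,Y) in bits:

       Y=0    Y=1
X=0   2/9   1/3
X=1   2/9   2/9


H(X,Y) = -Σ p(x,y) log₂ p(x,y)
  p(0,0)=2/9: -0.2222 × log₂(0.2222) = 0.4822
  p(0,1)=1/3: -0.3333 × log₂(0.3333) = 0.5283
  p(1,0)=2/9: -0.2222 × log₂(0.2222) = 0.4822
  p(1,1)=2/9: -0.2222 × log₂(0.2222) = 0.4822
H(X,Y) = 1.9749 bits


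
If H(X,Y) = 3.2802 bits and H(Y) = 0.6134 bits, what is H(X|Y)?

Chain rule: H(X,Y) = H(X|Y) + H(Y)
H(X|Y) = H(X,Y) - H(Y) = 3.2802 - 0.6134 = 2.6668 bits


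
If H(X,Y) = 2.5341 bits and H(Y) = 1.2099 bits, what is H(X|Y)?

Chain rule: H(X,Y) = H(X|Y) + H(Y)
H(X|Y) = H(X,Y) - H(Y) = 2.5341 - 1.2099 = 1.3242 bits


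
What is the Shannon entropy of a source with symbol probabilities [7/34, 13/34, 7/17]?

H(X) = -Σ p(x) log₂ p(x)
  -7/34 × log₂(7/34) = 0.4694
  -13/34 × log₂(13/34) = 0.5303
  -7/17 × log₂(7/17) = 0.5271
H(X) = 1.5269 bits


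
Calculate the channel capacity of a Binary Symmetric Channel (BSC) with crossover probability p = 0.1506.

For BSC with error probability p:
C = 1 - H(p) where H(p) is binary entropy
H(0.1506) = -0.1506 × log₂(0.1506) - 0.8494 × log₂(0.8494)
H(p) = 0.6113
C = 1 - 0.6113 = 0.3887 bits/use


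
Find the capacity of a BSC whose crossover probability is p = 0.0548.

For BSC with error probability p:
C = 1 - H(p) where H(p) is binary entropy
H(0.0548) = -0.0548 × log₂(0.0548) - 0.9452 × log₂(0.9452)
H(p) = 0.3064
C = 1 - 0.3064 = 0.6936 bits/use


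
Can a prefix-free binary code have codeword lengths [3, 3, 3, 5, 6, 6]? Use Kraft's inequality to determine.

Kraft inequality: Σ 2^(-l_i) ≤ 1 for prefix-free code
Calculating: 2^(-3) + 2^(-3) + 2^(-3) + 2^(-5) + 2^(-6) + 2^(-6)
= 0.125 + 0.125 + 0.125 + 0.03125 + 0.015625 + 0.015625
= 0.4375
Since 0.4375 ≤ 1, prefix-free code exists


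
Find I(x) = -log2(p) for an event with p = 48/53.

Information content I(x) = -log₂(p(x))
I = -log₂(48/53) = -log₂(0.9057)
I = 0.1430 bits


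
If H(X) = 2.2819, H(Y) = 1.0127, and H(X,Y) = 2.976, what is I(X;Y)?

I(X;Y) = H(X) + H(Y) - H(X,Y)
I(X;Y) = 2.2819 + 1.0127 - 2.976 = 0.3186 bits


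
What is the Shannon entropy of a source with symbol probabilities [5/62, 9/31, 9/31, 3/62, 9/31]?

H(X) = -Σ p(x) log₂ p(x)
  -5/62 × log₂(5/62) = 0.2929
  -9/31 × log₂(9/31) = 0.5180
  -9/31 × log₂(9/31) = 0.5180
  -3/62 × log₂(3/62) = 0.2114
  -9/31 × log₂(9/31) = 0.5180
H(X) = 2.0584 bits


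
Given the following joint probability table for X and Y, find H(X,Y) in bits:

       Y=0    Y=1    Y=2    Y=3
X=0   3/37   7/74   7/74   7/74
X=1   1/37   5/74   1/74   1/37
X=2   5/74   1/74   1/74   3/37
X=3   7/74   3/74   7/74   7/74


H(X,Y) = -Σ p(x,y) log₂ p(x,y)
  p(0,0)=3/37: -0.0811 × log₂(0.0811) = 0.2939
  p(0,1)=7/74: -0.0946 × log₂(0.0946) = 0.3218
  p(0,2)=7/74: -0.0946 × log₂(0.0946) = 0.3218
  p(0,3)=7/74: -0.0946 × log₂(0.0946) = 0.3218
  p(1,0)=1/37: -0.0270 × log₂(0.0270) = 0.1408
  p(1,1)=5/74: -0.0676 × log₂(0.0676) = 0.2627
  p(1,2)=1/74: -0.0135 × log₂(0.0135) = 0.0839
  p(1,3)=1/37: -0.0270 × log₂(0.0270) = 0.1408
  p(2,0)=5/74: -0.0676 × log₂(0.0676) = 0.2627
  p(2,1)=1/74: -0.0135 × log₂(0.0135) = 0.0839
  p(2,2)=1/74: -0.0135 × log₂(0.0135) = 0.0839
  p(2,3)=3/37: -0.0811 × log₂(0.0811) = 0.2939
  p(3,0)=7/74: -0.0946 × log₂(0.0946) = 0.3218
  p(3,1)=3/74: -0.0405 × log₂(0.0405) = 0.1875
  p(3,2)=7/74: -0.0946 × log₂(0.0946) = 0.3218
  p(3,3)=7/74: -0.0946 × log₂(0.0946) = 0.3218
H(X,Y) = 3.7648 bits


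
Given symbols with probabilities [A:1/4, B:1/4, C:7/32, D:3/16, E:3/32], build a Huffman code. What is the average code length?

Huffman tree construction:
Combine smallest probabilities repeatedly
Resulting codes:
  A: 01 (length 2)
  B: 10 (length 2)
  C: 00 (length 2)
  D: 111 (length 3)
  E: 110 (length 3)
Average length = Σ p(s) × length(s) = 2.2812 bits


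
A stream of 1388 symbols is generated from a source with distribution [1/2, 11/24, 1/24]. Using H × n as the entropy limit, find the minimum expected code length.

Entropy H = 1.2069 bits/symbol
Minimum bits = H × n = 1.2069 × 1388
= 1675.19 bits


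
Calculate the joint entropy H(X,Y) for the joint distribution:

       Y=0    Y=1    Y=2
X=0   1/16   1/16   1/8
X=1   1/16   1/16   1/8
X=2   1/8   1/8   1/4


H(X,Y) = -Σ p(x,y) log₂ p(x,y)
  p(0,0)=1/16: -0.0625 × log₂(0.0625) = 0.2500
  p(0,1)=1/16: -0.0625 × log₂(0.0625) = 0.2500
  p(0,2)=1/8: -0.1250 × log₂(0.1250) = 0.3750
  p(1,0)=1/16: -0.0625 × log₂(0.0625) = 0.2500
  p(1,1)=1/16: -0.0625 × log₂(0.0625) = 0.2500
  p(1,2)=1/8: -0.1250 × log₂(0.1250) = 0.3750
  p(2,0)=1/8: -0.1250 × log₂(0.1250) = 0.3750
  p(2,1)=1/8: -0.1250 × log₂(0.1250) = 0.3750
  p(2,2)=1/4: -0.2500 × log₂(0.2500) = 0.5000
H(X,Y) = 3.0000 bits


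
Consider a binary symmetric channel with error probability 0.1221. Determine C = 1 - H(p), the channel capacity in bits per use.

For BSC with error probability p:
C = 1 - H(p) where H(p) is binary entropy
H(0.1221) = -0.1221 × log₂(0.1221) - 0.8779 × log₂(0.8779)
H(p) = 0.5354
C = 1 - 0.5354 = 0.4646 bits/use


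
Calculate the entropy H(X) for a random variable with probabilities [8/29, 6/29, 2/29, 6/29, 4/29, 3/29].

H(X) = -Σ p(x) log₂ p(x)
  -8/29 × log₂(8/29) = 0.5125
  -6/29 × log₂(6/29) = 0.4703
  -2/29 × log₂(2/29) = 0.2661
  -6/29 × log₂(6/29) = 0.4703
  -4/29 × log₂(4/29) = 0.3942
  -3/29 × log₂(3/29) = 0.3386
H(X) = 2.4520 bits
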